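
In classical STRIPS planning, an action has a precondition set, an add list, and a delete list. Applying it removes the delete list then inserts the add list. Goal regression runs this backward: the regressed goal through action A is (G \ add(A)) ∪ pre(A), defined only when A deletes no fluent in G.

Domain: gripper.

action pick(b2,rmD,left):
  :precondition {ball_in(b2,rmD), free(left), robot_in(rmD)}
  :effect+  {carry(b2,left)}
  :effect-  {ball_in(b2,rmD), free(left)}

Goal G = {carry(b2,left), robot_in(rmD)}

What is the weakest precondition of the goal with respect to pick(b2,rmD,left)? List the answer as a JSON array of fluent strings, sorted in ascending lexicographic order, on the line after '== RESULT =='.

Compute (G \ add) ∪ pre:
  G ∩ del = {}  (empty — regression defined)
  G \ add = {carry(b2,left), robot_in(rmD)} \ {carry(b2,left)} = {robot_in(rmD)}
  ∪ pre   = {robot_in(rmD)} ∪ {ball_in(b2,rmD), free(left), robot_in(rmD)}
          = {ball_in(b2,rmD), free(left), robot_in(rmD)}

== RESULT ==
["ball_in(b2,rmD)", "free(left)", "robot_in(rmD)"]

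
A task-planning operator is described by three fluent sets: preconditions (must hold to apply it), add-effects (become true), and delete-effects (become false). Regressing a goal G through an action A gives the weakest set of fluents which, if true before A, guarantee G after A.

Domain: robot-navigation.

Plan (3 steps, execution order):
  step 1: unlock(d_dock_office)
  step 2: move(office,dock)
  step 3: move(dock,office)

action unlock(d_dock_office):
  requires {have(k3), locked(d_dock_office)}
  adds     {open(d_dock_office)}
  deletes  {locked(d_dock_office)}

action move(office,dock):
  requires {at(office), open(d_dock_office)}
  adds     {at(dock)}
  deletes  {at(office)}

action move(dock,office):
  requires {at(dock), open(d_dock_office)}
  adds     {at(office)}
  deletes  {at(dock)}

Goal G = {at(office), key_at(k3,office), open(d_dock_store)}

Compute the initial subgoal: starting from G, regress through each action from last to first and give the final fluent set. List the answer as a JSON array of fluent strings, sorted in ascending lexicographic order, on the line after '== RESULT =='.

Regress step by step:
  through step 3 (move(dock,office)): drop {at(office)}, keep {key_at(k3,office), open(d_dock_store)}, require {at(dock), open(d_dock_office)}
    → {at(dock), key_at(k3,office), open(d_dock_office), open(d_dock_store)}
  through step 2 (move(office,dock)): drop {at(dock)}, keep {key_at(k3,office), open(d_dock_office), open(d_dock_store)}, require {at(office), open(d_dock_office)}
    → {at(office), key_at(k3,office), open(d_dock_office), open(d_dock_store)}
  through step 1 (unlock(d_dock_office)): drop {open(d_dock_office)}, keep {at(office), key_at(k3,office), open(d_dock_store)}, require {have(k3), locked(d_dock_office)}
    → {at(office), have(k3), key_at(k3,office), locked(d_dock_office), open(d_dock_store)}

== RESULT ==
["at(office)", "have(k3)", "key_at(k3,office)", "locked(d_dock_office)", "open(d_dock_store)"]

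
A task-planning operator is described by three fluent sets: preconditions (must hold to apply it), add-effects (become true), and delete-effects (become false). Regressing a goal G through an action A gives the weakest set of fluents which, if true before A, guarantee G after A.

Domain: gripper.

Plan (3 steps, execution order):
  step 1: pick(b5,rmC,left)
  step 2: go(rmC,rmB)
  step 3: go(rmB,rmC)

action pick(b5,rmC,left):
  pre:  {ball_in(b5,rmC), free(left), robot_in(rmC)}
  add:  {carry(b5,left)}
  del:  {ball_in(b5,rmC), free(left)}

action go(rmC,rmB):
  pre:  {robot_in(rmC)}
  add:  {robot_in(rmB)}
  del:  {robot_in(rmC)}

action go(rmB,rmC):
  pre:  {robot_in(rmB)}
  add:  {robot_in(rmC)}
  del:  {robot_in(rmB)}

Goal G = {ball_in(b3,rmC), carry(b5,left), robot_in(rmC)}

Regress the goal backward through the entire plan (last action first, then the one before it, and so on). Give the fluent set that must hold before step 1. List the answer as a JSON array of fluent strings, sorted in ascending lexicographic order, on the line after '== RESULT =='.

Work backward from the goal:
  through step 3 (go(rmB,rmC)): drop {robot_in(rmC)}, keep {ball_in(b3,rmC), carry(b5,left)}, require {robot_in(rmB)}
    → {ball_in(b3,rmC), carry(b5,left), robot_in(rmB)}
  through step 2 (go(rmC,rmB)): drop {robot_in(rmB)}, keep {ball_in(b3,rmC), carry(b5,left)}, require {robot_in(rmC)}
    → {ball_in(b3,rmC), carry(b5,left), robot_in(rmC)}
  through step 1 (pick(b5,rmC,left)): drop {carry(b5,left)}, keep {ball_in(b3,rmC), robot_in(rmC)}, require {ball_in(b5,rmC), free(left), robot_in(rmC)}
    → {ball_in(b3,rmC), ball_in(b5,rmC), free(left), robot_in(rmC)}

== RESULT ==
["ball_in(b3,rmC)", "ball_in(b5,rmC)", "free(left)", "robot_in(rmC)"]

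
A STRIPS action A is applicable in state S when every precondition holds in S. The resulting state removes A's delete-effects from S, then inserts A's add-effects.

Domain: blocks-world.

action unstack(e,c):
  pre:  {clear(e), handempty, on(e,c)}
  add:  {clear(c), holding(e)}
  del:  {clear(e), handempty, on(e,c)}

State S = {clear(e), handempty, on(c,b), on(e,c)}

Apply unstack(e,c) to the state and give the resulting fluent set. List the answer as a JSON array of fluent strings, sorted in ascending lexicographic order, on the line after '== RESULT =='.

Compute (S \ del) ∪ add:
  pre ⊆ S: {clear(e), handempty, on(e,c)} ⊆ S  — applicable
  S \ del = {on(c,b)}
  ∪ add   = {clear(c), holding(e), on(c,b)}

== RESULT ==
["clear(c)", "holding(e)", "on(c,b)"]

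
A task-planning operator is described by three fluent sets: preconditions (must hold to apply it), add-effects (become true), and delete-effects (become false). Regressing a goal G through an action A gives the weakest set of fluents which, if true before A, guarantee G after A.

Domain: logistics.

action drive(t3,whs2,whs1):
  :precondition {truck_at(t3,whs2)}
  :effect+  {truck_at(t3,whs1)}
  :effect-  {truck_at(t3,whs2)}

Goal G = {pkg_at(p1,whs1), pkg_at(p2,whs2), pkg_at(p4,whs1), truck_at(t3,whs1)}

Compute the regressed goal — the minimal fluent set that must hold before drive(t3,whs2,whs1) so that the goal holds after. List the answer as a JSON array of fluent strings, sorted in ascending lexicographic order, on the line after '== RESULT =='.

Compute (G \ add) ∪ pre:
  G ∩ del = {}  (empty — regression defined)
  G \ add = {pkg_at(p1,whs1), pkg_at(p2,whs2), pkg_at(p4,whs1), truck_at(t3,whs1)} \ {truck_at(t3,whs1)} = {pkg_at(p1,whs1), pkg_at(p2,whs2), pkg_at(p4,whs1)}
  ∪ pre   = {pkg_at(p1,whs1), pkg_at(p2,whs2), pkg_at(p4,whs1)} ∪ {truck_at(t3,whs2)}
          = {pkg_at(p1,whs1), pkg_at(p2,whs2), pkg_at(p4,whs1), truck_at(t3,whs2)}

== RESULT ==
["pkg_at(p1,whs1)", "pkg_at(p2,whs2)", "pkg_at(p4,whs1)", "truck_at(t3,whs2)"]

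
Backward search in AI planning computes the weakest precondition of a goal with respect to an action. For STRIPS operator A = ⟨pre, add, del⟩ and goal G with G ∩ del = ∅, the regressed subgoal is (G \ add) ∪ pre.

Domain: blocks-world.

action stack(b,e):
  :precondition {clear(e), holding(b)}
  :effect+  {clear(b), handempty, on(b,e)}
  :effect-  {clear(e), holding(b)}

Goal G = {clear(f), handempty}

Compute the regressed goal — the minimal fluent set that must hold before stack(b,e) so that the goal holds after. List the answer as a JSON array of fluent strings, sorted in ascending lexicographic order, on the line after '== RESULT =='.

Regress:
  G ∩ del = {}  (empty — regression defined)
  G \ add = {clear(f), handempty} \ {clear(b), handempty, on(b,e)} = {clear(f)}
  ∪ pre   = {clear(f)} ∪ {clear(e), holding(b)}
          = {clear(e), clear(f), holding(b)}

== RESULT ==
["clear(e)", "clear(f)", "holding(b)"]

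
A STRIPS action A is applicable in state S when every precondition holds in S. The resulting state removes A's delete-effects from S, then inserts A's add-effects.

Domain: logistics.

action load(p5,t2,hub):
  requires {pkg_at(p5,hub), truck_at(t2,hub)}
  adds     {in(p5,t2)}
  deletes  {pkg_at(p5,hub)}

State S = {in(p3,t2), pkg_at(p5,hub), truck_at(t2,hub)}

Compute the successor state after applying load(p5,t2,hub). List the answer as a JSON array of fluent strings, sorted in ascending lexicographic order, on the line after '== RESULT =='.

Progress:
  pre ⊆ S: {pkg_at(p5,hub), truck_at(t2,hub)} ⊆ S  — applicable
  S \ del = {in(p3,t2), truck_at(t2,hub)}
  ∪ add   = {in(p3,t2), in(p5,t2), truck_at(t2,hub)}

== RESULT ==
["in(p3,t2)", "in(p5,t2)", "truck_at(t2,hub)"]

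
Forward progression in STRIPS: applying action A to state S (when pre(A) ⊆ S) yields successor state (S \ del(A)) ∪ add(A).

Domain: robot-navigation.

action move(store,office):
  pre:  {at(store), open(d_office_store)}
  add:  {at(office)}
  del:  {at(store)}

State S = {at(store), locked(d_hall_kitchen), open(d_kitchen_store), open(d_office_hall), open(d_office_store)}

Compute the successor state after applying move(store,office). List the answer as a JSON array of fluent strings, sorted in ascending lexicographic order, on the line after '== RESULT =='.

Progress:
  pre ⊆ S: {at(store), open(d_office_store)} ⊆ S  — applicable
  S \ del = {locked(d_hall_kitchen), open(d_kitchen_store), open(d_office_hall), open(d_office_store)}
  ∪ add   = {at(office), locked(d_hall_kitchen), open(d_kitchen_store), open(d_office_hall), open(d_office_store)}

== RESULT ==
["at(office)", "locked(d_hall_kitchen)", "open(d_kitchen_store)", "open(d_office_hall)", "open(d_office_store)"]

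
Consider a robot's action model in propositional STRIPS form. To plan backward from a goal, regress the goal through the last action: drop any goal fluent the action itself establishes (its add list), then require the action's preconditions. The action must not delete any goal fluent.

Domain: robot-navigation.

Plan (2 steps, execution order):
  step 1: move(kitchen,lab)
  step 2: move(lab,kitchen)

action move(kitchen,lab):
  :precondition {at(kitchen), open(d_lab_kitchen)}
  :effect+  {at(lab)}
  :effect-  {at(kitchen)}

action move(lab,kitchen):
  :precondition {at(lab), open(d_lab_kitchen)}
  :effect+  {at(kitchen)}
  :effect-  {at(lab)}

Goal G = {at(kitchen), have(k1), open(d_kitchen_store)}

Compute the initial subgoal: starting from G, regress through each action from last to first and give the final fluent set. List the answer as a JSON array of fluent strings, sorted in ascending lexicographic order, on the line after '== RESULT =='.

Regress step by step:
  through step 2 (move(lab,kitchen)): drop {at(kitchen)}, keep {have(k1), open(d_kitchen_store)}, require {at(lab), open(d_lab_kitchen)}
    → {at(lab), have(k1), open(d_kitchen_store), open(d_lab_kitchen)}
  through step 1 (move(kitchen,lab)): drop {at(lab)}, keep {have(k1), open(d_kitchen_store), open(d_lab_kitchen)}, require {at(kitchen), open(d_lab_kitchen)}
    → {at(kitchen), have(k1), open(d_kitchen_store), open(d_lab_kitchen)}

== RESULT ==
["at(kitchen)", "have(k1)", "open(d_kitchen_store)", "open(d_lab_kitchen)"]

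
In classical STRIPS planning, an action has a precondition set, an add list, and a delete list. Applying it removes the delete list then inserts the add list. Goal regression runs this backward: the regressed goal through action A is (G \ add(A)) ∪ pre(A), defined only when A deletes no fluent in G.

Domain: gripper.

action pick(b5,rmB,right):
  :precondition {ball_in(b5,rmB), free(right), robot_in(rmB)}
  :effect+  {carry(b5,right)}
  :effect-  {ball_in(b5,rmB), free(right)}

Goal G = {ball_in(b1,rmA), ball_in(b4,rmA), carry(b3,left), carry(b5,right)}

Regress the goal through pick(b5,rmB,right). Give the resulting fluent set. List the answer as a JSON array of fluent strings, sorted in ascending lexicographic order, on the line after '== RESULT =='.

Regress:
  G ∩ del = {}  (empty — regression defined)
  G \ add = {ball_in(b1,rmA), ball_in(b4,rmA), carry(b3,left), carry(b5,right)} \ {carry(b5,right)} = {ball_in(b1,rmA), ball_in(b4,rmA), carry(b3,left)}
  ∪ pre   = {ball_in(b1,rmA), ball_in(b4,rmA), carry(b3,left)} ∪ {ball_in(b5,rmB), free(right), robot_in(rmB)}
          = {ball_in(b1,rmA), ball_in(b4,rmA), ball_in(b5,rmB), carry(b3,left), free(right), robot_in(rmB)}

== RESULT ==
["ball_in(b1,rmA)", "ball_in(b4,rmA)", "ball_in(b5,rmB)", "carry(b3,left)", "free(right)", "robot_in(rmB)"]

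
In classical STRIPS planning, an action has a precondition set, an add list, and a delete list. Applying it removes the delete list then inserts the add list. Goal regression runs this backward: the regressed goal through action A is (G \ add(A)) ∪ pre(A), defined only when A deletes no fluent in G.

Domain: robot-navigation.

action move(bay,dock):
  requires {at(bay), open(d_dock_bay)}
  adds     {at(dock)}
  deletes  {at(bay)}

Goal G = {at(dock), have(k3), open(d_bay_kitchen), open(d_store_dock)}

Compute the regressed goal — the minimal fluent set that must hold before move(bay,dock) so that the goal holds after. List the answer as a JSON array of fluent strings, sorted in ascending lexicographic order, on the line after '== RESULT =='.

Compute (G \ add) ∪ pre:
  G ∩ del = {}  (empty — regression defined)
  G \ add = {at(dock), have(k3), open(d_bay_kitchen), open(d_store_dock)} \ {at(dock)} = {have(k3), open(d_bay_kitchen), open(d_store_dock)}
  ∪ pre   = {have(k3), open(d_bay_kitchen), open(d_store_dock)} ∪ {at(bay), open(d_dock_bay)}
          = {at(bay), have(k3), open(d_bay_kitchen), open(d_dock_bay), open(d_store_dock)}

== RESULT ==
["at(bay)", "have(k3)", "open(d_bay_kitchen)", "open(d_dock_bay)", "open(d_store_dock)"]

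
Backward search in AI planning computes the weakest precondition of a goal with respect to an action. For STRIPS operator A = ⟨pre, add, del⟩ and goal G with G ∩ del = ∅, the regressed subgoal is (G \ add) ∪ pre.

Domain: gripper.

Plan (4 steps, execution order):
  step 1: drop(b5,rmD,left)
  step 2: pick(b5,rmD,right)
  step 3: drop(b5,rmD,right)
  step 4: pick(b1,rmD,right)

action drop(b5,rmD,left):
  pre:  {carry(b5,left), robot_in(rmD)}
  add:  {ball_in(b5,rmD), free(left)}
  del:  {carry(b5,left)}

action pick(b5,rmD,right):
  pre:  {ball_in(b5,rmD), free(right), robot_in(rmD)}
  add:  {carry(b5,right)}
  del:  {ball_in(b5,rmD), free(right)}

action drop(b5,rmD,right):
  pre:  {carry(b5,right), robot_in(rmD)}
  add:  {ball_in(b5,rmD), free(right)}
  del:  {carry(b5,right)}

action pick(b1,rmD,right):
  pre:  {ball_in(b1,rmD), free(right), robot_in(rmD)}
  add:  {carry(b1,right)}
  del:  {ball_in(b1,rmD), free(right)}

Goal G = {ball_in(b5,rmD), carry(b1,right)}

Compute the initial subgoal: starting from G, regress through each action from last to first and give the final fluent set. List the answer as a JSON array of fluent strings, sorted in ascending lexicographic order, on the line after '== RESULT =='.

Regress step by step:
  through step 4 (pick(b1,rmD,right)): drop {carry(b1,right)}, keep {ball_in(b5,rmD)}, require {ball_in(b1,rmD), free(right), robot_in(rmD)}
    → {ball_in(b1,rmD), ball_in(b5,rmD), free(right), robot_in(rmD)}
  through step 3 (drop(b5,rmD,right)): drop {ball_in(b5,rmD), free(right)}, keep {ball_in(b1,rmD), robot_in(rmD)}, require {carry(b5,right), robot_in(rmD)}
    → {ball_in(b1,rmD), carry(b5,right), robot_in(rmD)}
  through step 2 (pick(b5,rmD,right)): drop {carry(b5,right)}, keep {ball_in(b1,rmD), robot_in(rmD)}, require {ball_in(b5,rmD), free(right), robot_in(rmD)}
    → {ball_in(b1,rmD), ball_in(b5,rmD), free(right), robot_in(rmD)}
  through step 1 (drop(b5,rmD,left)): drop {ball_in(b5,rmD)}, keep {ball_in(b1,rmD), free(right), robot_in(rmD)}, require {carry(b5,left), robot_in(rmD)}
    → {ball_in(b1,rmD), carry(b5,left), free(right), robot_in(rmD)}

== RESULT ==
["ball_in(b1,rmD)", "carry(b5,left)", "free(right)", "robot_in(rmD)"]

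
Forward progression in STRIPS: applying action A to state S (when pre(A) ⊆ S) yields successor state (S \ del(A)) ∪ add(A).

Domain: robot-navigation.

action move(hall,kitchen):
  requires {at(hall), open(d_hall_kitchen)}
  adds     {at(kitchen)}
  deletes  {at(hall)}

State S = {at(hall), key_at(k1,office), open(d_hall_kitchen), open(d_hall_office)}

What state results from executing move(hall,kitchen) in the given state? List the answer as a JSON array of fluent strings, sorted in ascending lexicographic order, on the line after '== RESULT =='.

Compute (S \ del) ∪ add:
  pre ⊆ S: {at(hall), open(d_hall_kitchen)} ⊆ S  — applicable
  S \ del = {key_at(k1,office), open(d_hall_kitchen), open(d_hall_office)}
  ∪ add   = {at(kitchen), key_at(k1,office), open(d_hall_kitchen), open(d_hall_office)}

== RESULT ==
["at(kitchen)", "key_at(k1,office)", "open(d_hall_kitchen)", "open(d_hall_office)"]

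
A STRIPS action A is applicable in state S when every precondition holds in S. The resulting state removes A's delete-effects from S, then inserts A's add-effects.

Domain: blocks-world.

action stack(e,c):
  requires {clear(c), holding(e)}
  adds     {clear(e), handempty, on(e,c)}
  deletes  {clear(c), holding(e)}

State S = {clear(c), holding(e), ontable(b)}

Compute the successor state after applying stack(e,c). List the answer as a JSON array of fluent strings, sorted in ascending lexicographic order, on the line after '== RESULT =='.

Progress:
  pre ⊆ S: {clear(c), holding(e)} ⊆ S  — applicable
  S \ del = {ontable(b)}
  ∪ add   = {clear(e), handempty, on(e,c), ontable(b)}

== RESULT ==
["clear(e)", "handempty", "on(e,c)", "ontable(b)"]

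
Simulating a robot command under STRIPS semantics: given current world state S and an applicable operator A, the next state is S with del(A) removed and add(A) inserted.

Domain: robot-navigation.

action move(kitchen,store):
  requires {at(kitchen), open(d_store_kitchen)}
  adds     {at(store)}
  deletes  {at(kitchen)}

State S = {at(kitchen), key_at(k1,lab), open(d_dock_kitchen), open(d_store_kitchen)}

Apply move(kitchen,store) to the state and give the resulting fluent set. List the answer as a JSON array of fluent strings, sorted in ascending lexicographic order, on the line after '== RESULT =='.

Compute (S \ del) ∪ add:
  pre ⊆ S: {at(kitchen), open(d_store_kitchen)} ⊆ S  — applicable
  S \ del = {key_at(k1,lab), open(d_dock_kitchen), open(d_store_kitchen)}
  ∪ add   = {at(store), key_at(k1,lab), open(d_dock_kitchen), open(d_store_kitchen)}

== RESULT ==
["at(store)", "key_at(k1,lab)", "open(d_dock_kitchen)", "open(d_store_kitchen)"]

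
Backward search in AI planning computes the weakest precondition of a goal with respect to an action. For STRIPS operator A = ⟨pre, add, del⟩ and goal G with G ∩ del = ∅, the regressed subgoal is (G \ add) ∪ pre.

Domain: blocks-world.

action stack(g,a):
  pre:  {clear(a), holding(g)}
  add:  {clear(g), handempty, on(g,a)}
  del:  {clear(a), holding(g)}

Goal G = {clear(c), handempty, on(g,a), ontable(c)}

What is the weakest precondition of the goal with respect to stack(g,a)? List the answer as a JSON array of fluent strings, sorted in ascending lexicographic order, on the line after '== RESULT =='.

Regress:
  G ∩ del = {}  (empty — regression defined)
  G \ add = {clear(c), handempty, on(g,a), ontable(c)} \ {clear(g), handempty, on(g,a)} = {clear(c), ontable(c)}
  ∪ pre   = {clear(c), ontable(c)} ∪ {clear(a), holding(g)}
          = {clear(a), clear(c), holding(g), ontable(c)}

== RESULT ==
["clear(a)", "clear(c)", "holding(g)", "ontable(c)"]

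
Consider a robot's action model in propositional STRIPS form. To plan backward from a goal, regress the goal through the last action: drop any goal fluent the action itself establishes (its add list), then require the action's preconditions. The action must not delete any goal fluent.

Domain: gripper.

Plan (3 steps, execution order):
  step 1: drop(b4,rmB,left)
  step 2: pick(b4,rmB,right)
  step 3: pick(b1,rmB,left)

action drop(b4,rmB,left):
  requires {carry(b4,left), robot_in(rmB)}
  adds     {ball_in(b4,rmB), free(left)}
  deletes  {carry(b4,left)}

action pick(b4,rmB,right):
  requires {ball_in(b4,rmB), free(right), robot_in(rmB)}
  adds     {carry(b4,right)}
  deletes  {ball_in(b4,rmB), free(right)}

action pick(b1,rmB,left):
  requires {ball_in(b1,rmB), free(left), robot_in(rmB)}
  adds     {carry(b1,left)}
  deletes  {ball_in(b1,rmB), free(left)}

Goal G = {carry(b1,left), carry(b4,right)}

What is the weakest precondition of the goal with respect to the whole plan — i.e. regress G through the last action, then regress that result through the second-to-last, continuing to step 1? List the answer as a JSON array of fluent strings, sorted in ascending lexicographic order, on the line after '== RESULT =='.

Regress step by step:
  through step 3 (pick(b1,rmB,left)): drop {carry(b1,left)}, keep {carry(b4,right)}, require {ball_in(b1,rmB), free(left), robot_in(rmB)}
    → {ball_in(b1,rmB), carry(b4,right), free(left), robot_in(rmB)}
  through step 2 (pick(b4,rmB,right)): drop {carry(b4,right)}, keep {ball_in(b1,rmB), free(left), robot_in(rmB)}, require {ball_in(b4,rmB), free(right), robot_in(rmB)}
    → {ball_in(b1,rmB), ball_in(b4,rmB), free(left), free(right), robot_in(rmB)}
  through step 1 (drop(b4,rmB,left)): drop {ball_in(b4,rmB), free(left)}, keep {ball_in(b1,rmB), free(right), robot_in(rmB)}, require {carry(b4,left), robot_in(rmB)}
    → {ball_in(b1,rmB), carry(b4,left), free(right), robot_in(rmB)}

== RESULT ==
["ball_in(b1,rmB)", "carry(b4,left)", "free(right)", "robot_in(rmB)"]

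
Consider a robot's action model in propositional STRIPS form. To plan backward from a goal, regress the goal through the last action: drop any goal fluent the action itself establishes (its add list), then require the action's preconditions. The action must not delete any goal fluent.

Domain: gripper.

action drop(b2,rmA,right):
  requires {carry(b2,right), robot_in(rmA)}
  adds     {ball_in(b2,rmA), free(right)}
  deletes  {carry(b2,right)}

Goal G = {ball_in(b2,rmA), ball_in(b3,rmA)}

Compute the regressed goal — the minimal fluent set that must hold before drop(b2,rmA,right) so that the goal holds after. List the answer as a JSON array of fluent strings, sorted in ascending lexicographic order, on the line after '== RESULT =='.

Compute (G \ add) ∪ pre:
  G ∩ del = {}  (empty — regression defined)
  G \ add = {ball_in(b2,rmA), ball_in(b3,rmA)} \ {ball_in(b2,rmA), free(right)} = {ball_in(b3,rmA)}
  ∪ pre   = {ball_in(b3,rmA)} ∪ {carry(b2,right), robot_in(rmA)}
          = {ball_in(b3,rmA), carry(b2,right), robot_in(rmA)}

== RESULT ==
["ball_in(b3,rmA)", "carry(b2,right)", "robot_in(rmA)"]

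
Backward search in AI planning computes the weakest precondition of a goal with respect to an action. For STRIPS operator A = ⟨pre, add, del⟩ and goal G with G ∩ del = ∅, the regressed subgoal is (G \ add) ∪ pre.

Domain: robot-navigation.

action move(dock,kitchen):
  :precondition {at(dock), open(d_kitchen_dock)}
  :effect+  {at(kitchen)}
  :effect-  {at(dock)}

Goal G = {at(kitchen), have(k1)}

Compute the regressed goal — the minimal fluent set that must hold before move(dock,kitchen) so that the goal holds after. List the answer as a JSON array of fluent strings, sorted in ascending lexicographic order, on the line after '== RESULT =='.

Regress:
  G ∩ del = {}  (empty — regression defined)
  G \ add = {at(kitchen), have(k1)} \ {at(kitchen)} = {have(k1)}
  ∪ pre   = {have(k1)} ∪ {at(dock), open(d_kitchen_dock)}
          = {at(dock), have(k1), open(d_kitchen_dock)}

== RESULT ==
["at(dock)", "have(k1)", "open(d_kitchen_dock)"]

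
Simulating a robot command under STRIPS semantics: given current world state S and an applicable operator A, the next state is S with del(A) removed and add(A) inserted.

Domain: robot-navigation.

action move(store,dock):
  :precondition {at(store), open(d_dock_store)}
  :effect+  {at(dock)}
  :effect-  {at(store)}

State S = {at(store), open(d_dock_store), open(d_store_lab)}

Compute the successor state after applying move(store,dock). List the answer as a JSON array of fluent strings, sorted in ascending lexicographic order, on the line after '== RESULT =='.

Compute (S \ del) ∪ add:
  pre ⊆ S: {at(store), open(d_dock_store)} ⊆ S  — applicable
  S \ del = {open(d_dock_store), open(d_store_lab)}
  ∪ add   = {at(dock), open(d_dock_store), open(d_store_lab)}

== RESULT ==
["at(dock)", "open(d_dock_store)", "open(d_store_lab)"]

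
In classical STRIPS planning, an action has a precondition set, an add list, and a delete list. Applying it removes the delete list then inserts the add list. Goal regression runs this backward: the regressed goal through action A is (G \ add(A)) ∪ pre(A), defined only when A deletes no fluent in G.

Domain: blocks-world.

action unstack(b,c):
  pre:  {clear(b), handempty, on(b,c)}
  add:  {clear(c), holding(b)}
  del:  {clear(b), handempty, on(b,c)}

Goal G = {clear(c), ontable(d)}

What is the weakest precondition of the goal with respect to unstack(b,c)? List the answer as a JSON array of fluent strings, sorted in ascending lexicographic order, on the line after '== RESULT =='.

Compute (G \ add) ∪ pre:
  G ∩ del = {}  (empty — regression defined)
  G \ add = {clear(c), ontable(d)} \ {clear(c), holding(b)} = {ontable(d)}
  ∪ pre   = {ontable(d)} ∪ {clear(b), handempty, on(b,c)}
          = {clear(b), handempty, on(b,c), ontable(d)}

== RESULT ==
["clear(b)", "handempty", "on(b,c)", "ontable(d)"]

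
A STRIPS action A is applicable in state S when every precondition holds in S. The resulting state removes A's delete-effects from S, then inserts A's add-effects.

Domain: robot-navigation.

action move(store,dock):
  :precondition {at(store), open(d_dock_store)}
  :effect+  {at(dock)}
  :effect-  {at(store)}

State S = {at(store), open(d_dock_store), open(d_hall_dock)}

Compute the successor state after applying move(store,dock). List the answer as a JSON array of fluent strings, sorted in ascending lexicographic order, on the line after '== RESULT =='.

Compute (S \ del) ∪ add:
  pre ⊆ S: {at(store), open(d_dock_store)} ⊆ S  — applicable
  S \ del = {open(d_dock_store), open(d_hall_dock)}
  ∪ add   = {at(dock), open(d_dock_store), open(d_hall_dock)}

== RESULT ==
["at(dock)", "open(d_dock_store)", "open(d_hall_dock)"]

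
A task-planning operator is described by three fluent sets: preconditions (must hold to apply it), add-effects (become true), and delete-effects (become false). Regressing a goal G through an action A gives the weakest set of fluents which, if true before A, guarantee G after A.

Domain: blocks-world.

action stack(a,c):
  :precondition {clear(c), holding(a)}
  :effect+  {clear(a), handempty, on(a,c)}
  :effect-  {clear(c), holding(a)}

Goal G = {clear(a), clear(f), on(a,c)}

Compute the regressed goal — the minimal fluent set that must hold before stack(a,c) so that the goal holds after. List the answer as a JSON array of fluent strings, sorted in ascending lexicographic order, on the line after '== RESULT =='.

Compute (G \ add) ∪ pre:
  G ∩ del = {}  (empty — regression defined)
  G \ add = {clear(a), clear(f), on(a,c)} \ {clear(a), handempty, on(a,c)} = {clear(f)}
  ∪ pre   = {clear(f)} ∪ {clear(c), holding(a)}
          = {clear(c), clear(f), holding(a)}

== RESULT ==
["clear(c)", "clear(f)", "holding(a)"]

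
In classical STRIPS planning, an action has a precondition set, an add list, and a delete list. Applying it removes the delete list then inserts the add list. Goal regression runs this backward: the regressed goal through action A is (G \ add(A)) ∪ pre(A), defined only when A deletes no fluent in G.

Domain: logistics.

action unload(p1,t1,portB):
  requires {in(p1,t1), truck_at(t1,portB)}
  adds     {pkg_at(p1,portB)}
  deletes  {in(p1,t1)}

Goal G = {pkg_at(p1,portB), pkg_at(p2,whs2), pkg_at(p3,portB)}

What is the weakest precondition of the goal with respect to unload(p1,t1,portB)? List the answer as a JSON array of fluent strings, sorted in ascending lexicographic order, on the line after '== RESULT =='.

Compute (G \ add) ∪ pre:
  G ∩ del = {}  (empty — regression defined)
  G \ add = {pkg_at(p1,portB), pkg_at(p2,whs2), pkg_at(p3,portB)} \ {pkg_at(p1,portB)} = {pkg_at(p2,whs2), pkg_at(p3,portB)}
  ∪ pre   = {pkg_at(p2,whs2), pkg_at(p3,portB)} ∪ {in(p1,t1), truck_at(t1,portB)}
          = {in(p1,t1), pkg_at(p2,whs2), pkg_at(p3,portB), truck_at(t1,portB)}

== RESULT ==
["in(p1,t1)", "pkg_at(p2,whs2)", "pkg_at(p3,portB)", "truck_at(t1,portB)"]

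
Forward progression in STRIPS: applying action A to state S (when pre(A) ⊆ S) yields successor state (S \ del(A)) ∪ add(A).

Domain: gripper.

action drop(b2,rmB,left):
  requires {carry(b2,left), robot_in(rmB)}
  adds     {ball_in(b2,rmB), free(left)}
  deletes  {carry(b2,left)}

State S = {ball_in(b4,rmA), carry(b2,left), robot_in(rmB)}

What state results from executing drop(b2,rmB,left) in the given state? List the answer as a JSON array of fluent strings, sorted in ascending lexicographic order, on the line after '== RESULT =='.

Compute (S \ del) ∪ add:
  pre ⊆ S: {carry(b2,left), robot_in(rmB)} ⊆ S  — applicable
  S \ del = {ball_in(b4,rmA), robot_in(rmB)}
  ∪ add   = {ball_in(b2,rmB), ball_in(b4,rmA), free(left), robot_in(rmB)}

== RESULT ==
["ball_in(b2,rmB)", "ball_in(b4,rmA)", "free(left)", "robot_in(rmB)"]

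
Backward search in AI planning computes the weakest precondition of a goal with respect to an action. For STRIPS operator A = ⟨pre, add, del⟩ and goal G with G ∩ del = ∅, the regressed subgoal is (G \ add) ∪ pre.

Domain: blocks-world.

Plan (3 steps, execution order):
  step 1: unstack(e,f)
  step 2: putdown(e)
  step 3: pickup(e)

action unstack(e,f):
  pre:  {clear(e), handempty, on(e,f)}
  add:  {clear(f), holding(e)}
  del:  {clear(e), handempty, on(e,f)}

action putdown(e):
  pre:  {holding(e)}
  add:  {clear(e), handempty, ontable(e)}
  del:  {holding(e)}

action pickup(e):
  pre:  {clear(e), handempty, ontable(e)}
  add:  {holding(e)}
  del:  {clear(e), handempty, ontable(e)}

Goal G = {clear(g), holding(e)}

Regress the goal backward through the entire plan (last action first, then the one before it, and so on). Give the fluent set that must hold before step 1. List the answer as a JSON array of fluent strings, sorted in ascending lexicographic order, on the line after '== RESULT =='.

Regress step by step:
  through step 3 (pickup(e)): drop {holding(e)}, keep {clear(g)}, require {clear(e), handempty, ontable(e)}
    → {clear(e), clear(g), handempty, ontable(e)}
  through step 2 (putdown(e)): drop {clear(e), handempty, ontable(e)}, keep {clear(g)}, require {holding(e)}
    → {clear(g), holding(e)}
  through step 1 (unstack(e,f)): drop {holding(e)}, keep {clear(g)}, require {clear(e), handempty, on(e,f)}
    → {clear(e), clear(g), handempty, on(e,f)}

== RESULT ==
["clear(e)", "clear(g)", "handempty", "on(e,f)"]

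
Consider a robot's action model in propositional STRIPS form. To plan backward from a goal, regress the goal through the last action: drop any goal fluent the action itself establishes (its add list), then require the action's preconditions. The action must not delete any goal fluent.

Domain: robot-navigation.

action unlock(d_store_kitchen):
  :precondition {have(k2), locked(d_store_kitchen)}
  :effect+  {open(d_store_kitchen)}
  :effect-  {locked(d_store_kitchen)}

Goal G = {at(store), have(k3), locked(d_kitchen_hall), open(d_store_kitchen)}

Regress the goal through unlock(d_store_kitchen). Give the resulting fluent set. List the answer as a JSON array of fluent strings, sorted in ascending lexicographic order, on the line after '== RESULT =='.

Compute (G \ add) ∪ pre:
  G ∩ del = {}  (empty — regression defined)
  G \ add = {at(store), have(k3), locked(d_kitchen_hall), open(d_store_kitchen)} \ {open(d_store_kitchen)} = {at(store), have(k3), locked(d_kitchen_hall)}
  ∪ pre   = {at(store), have(k3), locked(d_kitchen_hall)} ∪ {have(k2), locked(d_store_kitchen)}
          = {at(store), have(k2), have(k3), locked(d_kitchen_hall), locked(d_store_kitchen)}

== RESULT ==
["at(store)", "have(k2)", "have(k3)", "locked(d_kitchen_hall)", "locked(d_store_kitchen)"]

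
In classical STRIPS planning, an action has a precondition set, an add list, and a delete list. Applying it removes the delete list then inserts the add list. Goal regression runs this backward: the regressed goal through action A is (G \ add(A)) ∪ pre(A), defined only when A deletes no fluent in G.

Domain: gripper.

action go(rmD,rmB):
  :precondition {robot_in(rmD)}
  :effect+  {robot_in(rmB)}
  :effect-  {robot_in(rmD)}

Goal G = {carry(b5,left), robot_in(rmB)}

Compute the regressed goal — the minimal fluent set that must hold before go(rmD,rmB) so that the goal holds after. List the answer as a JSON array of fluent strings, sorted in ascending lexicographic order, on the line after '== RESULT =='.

Regress:
  G ∩ del = {}  (empty — regression defined)
  G \ add = {carry(b5,left), robot_in(rmB)} \ {robot_in(rmB)} = {carry(b5,left)}
  ∪ pre   = {carry(b5,left)} ∪ {robot_in(rmD)}
          = {carry(b5,left), robot_in(rmD)}

== RESULT ==
["carry(b5,left)", "robot_in(rmD)"]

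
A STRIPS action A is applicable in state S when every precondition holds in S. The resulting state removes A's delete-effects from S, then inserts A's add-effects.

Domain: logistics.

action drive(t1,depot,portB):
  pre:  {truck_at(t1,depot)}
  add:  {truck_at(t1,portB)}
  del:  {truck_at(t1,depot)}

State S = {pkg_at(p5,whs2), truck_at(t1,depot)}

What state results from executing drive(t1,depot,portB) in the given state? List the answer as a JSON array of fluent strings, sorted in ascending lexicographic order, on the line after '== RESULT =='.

Compute (S \ del) ∪ add:
  pre ⊆ S: {truck_at(t1,depot)} ⊆ S  — applicable
  S \ del = {pkg_at(p5,whs2)}
  ∪ add   = {pkg_at(p5,whs2), truck_at(t1,portB)}

== RESULT ==
["pkg_at(p5,whs2)", "truck_at(t1,portB)"]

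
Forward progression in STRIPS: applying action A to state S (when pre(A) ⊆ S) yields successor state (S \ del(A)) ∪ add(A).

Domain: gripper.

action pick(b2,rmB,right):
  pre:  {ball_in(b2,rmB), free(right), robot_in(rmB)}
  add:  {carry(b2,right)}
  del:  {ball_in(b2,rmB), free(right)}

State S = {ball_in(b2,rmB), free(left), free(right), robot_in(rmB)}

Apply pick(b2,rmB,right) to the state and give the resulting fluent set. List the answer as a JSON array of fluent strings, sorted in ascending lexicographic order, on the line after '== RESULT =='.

Compute (S \ del) ∪ add:
  pre ⊆ S: {ball_in(b2,rmB), free(right), robot_in(rmB)} ⊆ S  — applicable
  S \ del = {free(left), robot_in(rmB)}
  ∪ add   = {carry(b2,right), free(left), robot_in(rmB)}

== RESULT ==
["carry(b2,right)", "free(left)", "robot_in(rmB)"]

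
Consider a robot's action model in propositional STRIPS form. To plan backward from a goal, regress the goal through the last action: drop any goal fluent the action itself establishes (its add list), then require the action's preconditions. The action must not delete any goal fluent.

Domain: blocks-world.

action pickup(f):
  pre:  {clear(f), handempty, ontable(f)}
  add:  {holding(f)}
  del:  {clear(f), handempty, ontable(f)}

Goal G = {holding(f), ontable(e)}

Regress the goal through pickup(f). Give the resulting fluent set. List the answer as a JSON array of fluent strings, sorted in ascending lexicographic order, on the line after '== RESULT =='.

Compute (G \ add) ∪ pre:
  G ∩ del = {}  (empty — regression defined)
  G \ add = {holding(f), ontable(e)} \ {holding(f)} = {ontable(e)}
  ∪ pre   = {ontable(e)} ∪ {clear(f), handempty, ontable(f)}
          = {clear(f), handempty, ontable(e), ontable(f)}

== RESULT ==
["clear(f)", "handempty", "ontable(e)", "ontable(f)"]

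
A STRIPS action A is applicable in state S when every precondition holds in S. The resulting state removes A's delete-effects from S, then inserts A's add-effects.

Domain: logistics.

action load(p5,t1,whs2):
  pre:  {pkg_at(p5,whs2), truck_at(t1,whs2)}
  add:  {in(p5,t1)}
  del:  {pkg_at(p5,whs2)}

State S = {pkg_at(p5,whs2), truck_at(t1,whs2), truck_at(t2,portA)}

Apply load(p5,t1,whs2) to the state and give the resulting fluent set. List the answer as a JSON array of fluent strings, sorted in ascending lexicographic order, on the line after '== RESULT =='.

Compute (S \ del) ∪ add:
  pre ⊆ S: {pkg_at(p5,whs2), truck_at(t1,whs2)} ⊆ S  — applicable
  S \ del = {truck_at(t1,whs2), truck_at(t2,portA)}
  ∪ add   = {in(p5,t1), truck_at(t1,whs2), truck_at(t2,portA)}

== RESULT ==
["in(p5,t1)", "truck_at(t1,whs2)", "truck_at(t2,portA)"]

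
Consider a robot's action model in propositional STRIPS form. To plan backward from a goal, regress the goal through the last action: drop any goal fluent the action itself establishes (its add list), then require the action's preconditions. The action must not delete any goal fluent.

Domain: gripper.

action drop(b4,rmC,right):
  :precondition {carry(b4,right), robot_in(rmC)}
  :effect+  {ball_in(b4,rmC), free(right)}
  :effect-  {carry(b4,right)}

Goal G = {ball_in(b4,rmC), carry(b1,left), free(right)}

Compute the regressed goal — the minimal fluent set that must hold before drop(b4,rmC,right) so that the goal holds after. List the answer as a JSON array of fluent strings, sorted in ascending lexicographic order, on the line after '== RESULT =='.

Compute (G \ add) ∪ pre:
  G ∩ del = {}  (empty — regression defined)
  G \ add = {ball_in(b4,rmC), carry(b1,left), free(right)} \ {ball_in(b4,rmC), free(right)} = {carry(b1,left)}
  ∪ pre   = {carry(b1,left)} ∪ {carry(b4,right), robot_in(rmC)}
          = {carry(b1,left), carry(b4,right), robot_in(rmC)}

== RESULT ==
["carry(b1,left)", "carry(b4,right)", "robot_in(rmC)"]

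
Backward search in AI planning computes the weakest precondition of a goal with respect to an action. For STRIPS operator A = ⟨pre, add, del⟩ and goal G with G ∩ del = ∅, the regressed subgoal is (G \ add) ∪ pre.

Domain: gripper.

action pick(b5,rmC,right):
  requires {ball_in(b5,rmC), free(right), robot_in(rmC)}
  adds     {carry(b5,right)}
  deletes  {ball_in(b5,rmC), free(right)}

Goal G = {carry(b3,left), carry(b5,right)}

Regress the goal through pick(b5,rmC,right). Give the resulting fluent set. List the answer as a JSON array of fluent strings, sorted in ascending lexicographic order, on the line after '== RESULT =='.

Regress:
  G ∩ del = {}  (empty — regression defined)
  G \ add = {carry(b3,left), carry(b5,right)} \ {carry(b5,right)} = {carry(b3,left)}
  ∪ pre   = {carry(b3,left)} ∪ {ball_in(b5,rmC), free(right), robot_in(rmC)}
          = {ball_in(b5,rmC), carry(b3,left), free(right), robot_in(rmC)}

== RESULT ==
["ball_in(b5,rmC)", "carry(b3,left)", "free(right)", "robot_in(rmC)"]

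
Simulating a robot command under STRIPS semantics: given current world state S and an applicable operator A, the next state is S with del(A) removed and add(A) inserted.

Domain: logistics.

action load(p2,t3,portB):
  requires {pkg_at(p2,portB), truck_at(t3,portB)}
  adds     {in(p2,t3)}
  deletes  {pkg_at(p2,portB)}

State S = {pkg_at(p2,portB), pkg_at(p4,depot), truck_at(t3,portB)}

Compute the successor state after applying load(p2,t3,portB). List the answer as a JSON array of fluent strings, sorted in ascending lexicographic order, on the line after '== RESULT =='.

Progress:
  pre ⊆ S: {pkg_at(p2,portB), truck_at(t3,portB)} ⊆ S  — applicable
  S \ del = {pkg_at(p4,depot), truck_at(t3,portB)}
  ∪ add   = {in(p2,t3), pkg_at(p4,depot), truck_at(t3,portB)}

== RESULT ==
["in(p2,t3)", "pkg_at(p4,depot)", "truck_at(t3,portB)"]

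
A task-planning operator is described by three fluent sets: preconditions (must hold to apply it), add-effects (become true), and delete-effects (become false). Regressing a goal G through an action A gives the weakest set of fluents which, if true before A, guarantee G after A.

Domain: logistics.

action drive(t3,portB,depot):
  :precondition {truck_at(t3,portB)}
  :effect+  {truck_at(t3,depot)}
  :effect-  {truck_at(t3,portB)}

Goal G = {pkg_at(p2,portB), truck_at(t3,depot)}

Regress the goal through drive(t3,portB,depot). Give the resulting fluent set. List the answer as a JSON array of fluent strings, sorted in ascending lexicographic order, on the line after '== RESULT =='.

Compute (G \ add) ∪ pre:
  G ∩ del = {}  (empty — regression defined)
  G \ add = {pkg_at(p2,portB), truck_at(t3,depot)} \ {truck_at(t3,depot)} = {pkg_at(p2,portB)}
  ∪ pre   = {pkg_at(p2,portB)} ∪ {truck_at(t3,portB)}
          = {pkg_at(p2,portB), truck_at(t3,portB)}

== RESULT ==
["pkg_at(p2,portB)", "truck_at(t3,portB)"]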